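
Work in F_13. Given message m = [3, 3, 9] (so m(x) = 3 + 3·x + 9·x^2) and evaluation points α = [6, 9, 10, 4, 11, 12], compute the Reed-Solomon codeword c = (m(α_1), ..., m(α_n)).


c = [7, 5, 10, 3, 7, 9]

Message polynomial: m(x) = 3 + 3·x + 9·x^2 (mod 13).
For each evaluation point α_i, compute m(α_i) mod 13:
  α_1 = 6: Horner steps 9 → 5 → 7, so m(6) = 7.
  α_2 = 9: Horner steps 9 → 6 → 5, so m(9) = 5.
  α_3 = 10: Horner steps 9 → 2 → 10, so m(10) = 10.
  α_4 = 4: Horner steps 9 → 0 → 3, so m(4) = 3.
  α_5 = 11: Horner steps 9 → 11 → 7, so m(11) = 7.
  α_6 = 12: Horner steps 9 → 7 → 9, so m(12) = 9.
Codeword c = [7, 5, 10, 3, 7, 9] ∈ F_13^6.


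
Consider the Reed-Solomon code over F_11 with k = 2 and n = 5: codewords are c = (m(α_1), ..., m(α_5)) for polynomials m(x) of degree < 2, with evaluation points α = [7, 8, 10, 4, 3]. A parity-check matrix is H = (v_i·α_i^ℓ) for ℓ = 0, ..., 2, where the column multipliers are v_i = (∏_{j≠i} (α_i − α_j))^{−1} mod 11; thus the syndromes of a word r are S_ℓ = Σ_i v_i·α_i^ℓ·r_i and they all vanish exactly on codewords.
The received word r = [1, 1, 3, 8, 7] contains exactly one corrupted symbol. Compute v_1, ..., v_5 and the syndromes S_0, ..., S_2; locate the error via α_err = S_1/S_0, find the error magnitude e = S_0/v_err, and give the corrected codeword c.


S = (4, 6, 9), error at position 1, error magnitude e = 1, c = [0, 1, 3, 8, 7].

Step 1: column multipliers v_i = (∏_{j≠i}(α_i − α_j))^{−1} mod 11.
  i = 1 (α = 7): (7−8)(7−10)(7−4)(7−3) = (−1)·(−3)·3·4 = 36 ≡ 3, so v_1 = 3^{−1} = 4 (mod 11).
  i = 2 (α = 8): (8−7)(8−10)(8−4)(8−3) = 1·(−2)·4·5 = −40 ≡ 4, so v_2 = 4^{−1} = 3 (mod 11).
  i = 3 (α = 10): (10−7)(10−8)(10−4)(10−3) = 3·2·6·7 = 252 ≡ 10, so v_3 = 10^{−1} = 10 (mod 11).
  i = 4 (α = 4): (4−7)(4−8)(4−10)(4−3) = (−3)·(−4)·(−6)·1 = −72 ≡ 5, so v_4 = 5^{−1} = 9 (mod 11).
  i = 5 (α = 3): (3−7)(3−8)(3−10)(3−4) = (−4)·(−5)·(−7)·(−1) = 140 ≡ 8, so v_5 = 8^{−1} = 7 (mod 11).
  v = [4, 3, 10, 9, 7].
Step 2: syndromes of r = [1, 1, 3, 8, 7] (all sums mod 11).
  S_0 = Σ v_i r_i = 4·1 + 3·1 + 10·3 + 9·8 + 7·7 = 158 ≡ 4.
  S_1 = Σ v_i α_i r_i = 4·7·1 + 3·8·1 + 10·10·3 + 9·4·8 + 7·3·7 = 787 ≡ 6.
  α_i^2 mod 11 = [5, 9, 1, 5, 9].
  S_2 = Σ v_i α_i^2 r_i = 4·5·1 + 3·9·1 + 10·1·3 + 9·5·8 + 7·9·7 = 878 ≡ 9.
  S = (4, 6, 9) ≠ 0, so r is not a codeword (an error is present).
Step 3: locate the error. For a single error e at position i, S_ℓ = v_i·e·α_i^ℓ, so α_err = S_1/S_0.
  S_0^{−1} = 4^{−1} = 3 (mod 11), so α_err = 6·3 = 18 ≡ 7 = α_1. Error position i = 1.
  Consistency check: S_2/S_1 = 9·2 = 18 ≡ 7 = α_err ✓ (single-error assumption holds).
Step 4: error magnitude e = S_0/v_1 = S_0·∏_{j≠1}(α_1 − α_j) = 4·3 = 12 ≡ 1 (mod 11).
Step 5: correct position 1: c_1 = r_1 − e = 1 − 1 ≡ 0 (mod 11). Hence c = [0, 1, 3, 8, 7].
  Check: interpolating c through the α_i gives m(x) = 4 + 1·x (degree < 2) with m(α_i) = c_i for every i, so c is indeed a codeword.


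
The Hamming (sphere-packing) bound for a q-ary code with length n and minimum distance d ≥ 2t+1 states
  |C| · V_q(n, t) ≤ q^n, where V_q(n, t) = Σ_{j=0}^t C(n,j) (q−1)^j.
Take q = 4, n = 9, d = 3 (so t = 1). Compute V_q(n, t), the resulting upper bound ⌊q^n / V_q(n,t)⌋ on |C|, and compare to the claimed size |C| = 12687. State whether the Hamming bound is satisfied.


V_q(n, t) = 28, q^n = 262144, Hamming bound = 9362, |C| = 12687 > bound (violated).

Step 1: Compute V_q(n, t) = Σ_{j=0}^1 C(n, j) (q−1)^j.
  j = 0: C(9,0)·(3)^0 = 1·1 = 1.
  j = 1: C(9,1)·(3)^1 = 9·3 = 27.
  V_q(n, t) = 1 + 27 = 28.
Step 2: q^n = 4^9 = 262144.
Step 3: Hamming bound ⌊q^n / V_q(n,t)⌋ = ⌊262144/28⌋ = 9362.
Step 4: Compare |C| = 12687 to 9362: violated.
The claimed |C| lies above the Hamming bound, so no 4-ary code of length 9 with d ≥ 3 can have 12687 codewords.


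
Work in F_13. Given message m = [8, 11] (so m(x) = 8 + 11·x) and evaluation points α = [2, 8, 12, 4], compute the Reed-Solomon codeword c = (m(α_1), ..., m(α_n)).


c = [4, 5, 10, 0]

Message polynomial: m(x) = 8 + 11·x (mod 13).
For each evaluation point α_i, compute m(α_i) mod 13:
  α_1 = 2: Horner steps 11 → 4, so m(2) = 4.
  α_2 = 8: Horner steps 11 → 5, so m(8) = 5.
  α_3 = 12: Horner steps 11 → 10, so m(12) = 10.
  α_4 = 4: Horner steps 11 → 0, so m(4) = 0.
Codeword c = [4, 5, 10, 0] ∈ F_13^4.


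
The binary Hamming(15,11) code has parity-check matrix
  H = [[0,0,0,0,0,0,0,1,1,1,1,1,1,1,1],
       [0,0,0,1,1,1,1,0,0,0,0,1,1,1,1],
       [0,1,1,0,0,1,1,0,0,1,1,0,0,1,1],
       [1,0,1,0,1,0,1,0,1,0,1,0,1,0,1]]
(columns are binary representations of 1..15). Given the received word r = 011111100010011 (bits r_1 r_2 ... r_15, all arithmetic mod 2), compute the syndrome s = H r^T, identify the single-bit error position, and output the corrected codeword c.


s = (1, 0, 1, 1)^T, error position = 11, corrected codeword c = 011111100000011

Compute s = H r^T mod 2 one row at a time:
  s_1 = 0 + 0 + 0 + 1 + 0 + 0 + 1 + 1 = 3 ≡ 1 (mod 2).
  s_2 = 1 + 1 + 1 + 1 + 0 + 0 + 1 + 1 = 6 ≡ 0 (mod 2).
  s_3 = 1 + 1 + 1 + 1 + 0 + 1 + 1 + 1 = 7 ≡ 1 (mod 2).
  s_4 = 0 + 1 + 1 + 1 + 0 + 1 + 0 + 1 = 5 ≡ 1 (mod 2).
s = (1, 0, 1, 1)^T — this equals column 11 of H (binary 1011), so error is at position 11.
Correct: flip bit 11 of r = 011111100010011 to get c = 011111100000011.


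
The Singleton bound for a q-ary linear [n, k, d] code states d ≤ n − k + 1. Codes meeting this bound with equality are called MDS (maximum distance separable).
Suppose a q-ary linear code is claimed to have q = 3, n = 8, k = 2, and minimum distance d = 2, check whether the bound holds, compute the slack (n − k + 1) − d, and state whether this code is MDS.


Singleton RHS = n − k + 1 = 7, slack = 5, bound satisfied, not MDS.

Singleton bound: d ≤ n − k + 1.
Here n = 8, k = 2, so n − k + 1 = 7.
Given d = 2, check d ≤ 7: YES.
Slack = (n − k + 1) − d = 5.
The code is NOT MDS (slack = 5 > 0).
Description: the claimed parameters are [8, 2, 2]_3; such a code would be non-MDS.


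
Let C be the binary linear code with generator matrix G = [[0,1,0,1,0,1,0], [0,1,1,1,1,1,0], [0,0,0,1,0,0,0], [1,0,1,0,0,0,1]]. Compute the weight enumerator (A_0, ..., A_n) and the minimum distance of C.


Weight distribution: A_0 = 1, A_1 = 1, A_2 = 2, A_3 = 4, A_4 = 3, A_5 = 3, A_6 = 2. Minimum distance d = 1.

Enumerate all 2^4 = 16 messages m ∈ F_2^4.
For each, compute codeword c = mG in F_2^7, then tally its weight.
  m = 0000 → c = 0000000, weight = 0.
  m = 1000 → c = 0101010, weight = 3.
  m = 0100 → c = 0111110, weight = 5.
  m = 1100 → c = 0010100, weight = 2.
  m = 0010 → c = 0001000, weight = 1.
  m = 1010 → c = 0100010, weight = 2.
  m = 0110 → c = 0110110, weight = 4.
  m = 1110 → c = 0011100, weight = 3.
  m = 0001 → c = 1010001, weight = 3.
  m = 1001 → c = 1111011, weight = 6.
  m = 0101 → c = 1101111, weight = 6.
  m = 1101 → c = 1000101, weight = 3.
  m = 0011 → c = 1011001, weight = 4.
  m = 1011 → c = 1110011, weight = 5.
  m = 0111 → c = 1100111, weight = 5.
  m = 1111 → c = 1001101, weight = 4.
Tally weights:
  weight 0: 1 codewords.
  weight 1: 1 codewords.
  weight 2: 2 codewords.
  weight 3: 4 codewords.
  weight 4: 3 codewords.
  weight 5: 3 codewords.
  weight 6: 2 codewords.
Minimum distance d = smallest w > 0 with A_w > 0 = 1.
Sanity: Σ A_w = 16 = 2^4 = 16 ✓.


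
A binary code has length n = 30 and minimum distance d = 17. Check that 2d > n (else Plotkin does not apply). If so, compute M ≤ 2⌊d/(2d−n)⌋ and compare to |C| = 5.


Plotkin bound M ≤ 8; given |C| = 5 ≤ bound (satisfied).

Check applicability: 2d = 34, n = 30.
2d − n = 4 > 0, so Plotkin applies.
Compute d/(2d−n) = 17/4 ≈ 4.2500.
⌊d/(2d−n)⌋ = 4.
Plotkin bound: M ≤ 2·4 = 8.
Given |C| = 5, check: satisfied.
This |C| is below the Plotkin bound.


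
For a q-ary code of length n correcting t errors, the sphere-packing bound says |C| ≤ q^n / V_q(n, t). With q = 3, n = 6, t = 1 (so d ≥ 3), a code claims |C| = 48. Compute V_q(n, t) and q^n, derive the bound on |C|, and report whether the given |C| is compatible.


V_q(n, t) = 13, q^n = 729, Hamming bound = 56, |C| = 48 ≤ bound (satisfied).

Step 1: Compute V_q(n, t) = Σ_{j=0}^1 C(n, j) (q−1)^j.
  j = 0: C(6,0)·(2)^0 = 1·1 = 1.
  j = 1: C(6,1)·(2)^1 = 6·2 = 12.
  V_q(n, t) = 1 + 12 = 13.
Step 2: q^n = 3^6 = 729.
Step 3: Hamming bound ⌊q^n / V_q(n,t)⌋ = ⌊729/13⌋ = 56.
Step 4: Compare |C| = 48 to 56: satisfied.
The claimed |C| lies below the Hamming bound.


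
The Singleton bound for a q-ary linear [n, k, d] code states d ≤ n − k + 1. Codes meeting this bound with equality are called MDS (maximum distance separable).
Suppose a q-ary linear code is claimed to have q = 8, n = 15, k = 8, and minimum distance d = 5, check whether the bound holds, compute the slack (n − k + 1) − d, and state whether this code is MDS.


Singleton RHS = n − k + 1 = 8, slack = 3, bound satisfied, not MDS.

Singleton bound: d ≤ n − k + 1.
Here n = 15, k = 8, so n − k + 1 = 8.
Given d = 5, check d ≤ 8: YES.
Slack = (n − k + 1) − d = 3.
The code is NOT MDS (slack = 3 > 0).
Description: the claimed parameters are [15, 8, 5]_8; such a code would be non-MDS.


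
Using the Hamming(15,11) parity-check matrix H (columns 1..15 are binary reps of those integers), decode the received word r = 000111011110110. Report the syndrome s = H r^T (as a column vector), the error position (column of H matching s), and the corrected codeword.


s = (0, 1, 0, 0)^T, error position = 4, corrected codeword c = 000011011110110

Compute s = H r^T mod 2 one row at a time:
  s_1 = 1 + 1 + 1 + 1 + 0 + 1 + 1 + 0 = 6 ≡ 0 (mod 2).
  s_2 = 1 + 1 + 1 + 0 + 0 + 1 + 1 + 0 = 5 ≡ 1 (mod 2).
  s_3 = 0 + 0 + 1 + 0 + 1 + 1 + 1 + 0 = 4 ≡ 0 (mod 2).
  s_4 = 0 + 0 + 1 + 0 + 1 + 1 + 1 + 0 = 4 ≡ 0 (mod 2).
s = (0, 1, 0, 0)^T — this equals column 4 of H (binary 0100), so error is at position 4.
Correct: flip bit 4 of r = 000111011110110 to get c = 000011011110110.


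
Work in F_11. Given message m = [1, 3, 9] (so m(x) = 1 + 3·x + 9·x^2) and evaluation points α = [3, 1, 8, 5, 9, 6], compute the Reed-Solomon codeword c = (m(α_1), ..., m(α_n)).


c = [3, 2, 7, 10, 9, 2]

Message polynomial: m(x) = 1 + 3·x + 9·x^2 (mod 11).
For each evaluation point α_i, compute m(α_i) mod 11:
  α_1 = 3: Horner steps 9 → 8 → 3, so m(3) = 3.
  α_2 = 1: Horner steps 9 → 1 → 2, so m(1) = 2.
  α_3 = 8: Horner steps 9 → 9 → 7, so m(8) = 7.
  α_4 = 5: Horner steps 9 → 4 → 10, so m(5) = 10.
  α_5 = 9: Horner steps 9 → 7 → 9, so m(9) = 9.
  α_6 = 6: Horner steps 9 → 2 → 2, so m(6) = 2.
Codeword c = [3, 2, 7, 10, 9, 2] ∈ F_11^6.


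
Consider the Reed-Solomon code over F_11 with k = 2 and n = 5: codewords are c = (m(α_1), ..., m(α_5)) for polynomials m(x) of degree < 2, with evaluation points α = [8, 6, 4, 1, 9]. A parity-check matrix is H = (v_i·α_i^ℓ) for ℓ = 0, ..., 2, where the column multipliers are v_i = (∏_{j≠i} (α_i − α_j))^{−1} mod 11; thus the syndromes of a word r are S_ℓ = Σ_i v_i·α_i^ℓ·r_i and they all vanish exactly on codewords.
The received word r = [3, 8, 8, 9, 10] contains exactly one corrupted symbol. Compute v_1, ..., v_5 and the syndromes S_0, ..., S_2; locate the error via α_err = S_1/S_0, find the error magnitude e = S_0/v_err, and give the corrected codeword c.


S = (6, 3, 7), error at position 2, error magnitude e = 8, c = [3, 0, 8, 9, 10].

Step 1: column multipliers v_i = (∏_{j≠i}(α_i − α_j))^{−1} mod 11.
  i = 1 (α = 8): (8−6)(8−4)(8−1)(8−9) = 2·4·7·(−1) = −56 ≡ 10, so v_1 = 10^{−1} = 10 (mod 11).
  i = 2 (α = 6): (6−8)(6−4)(6−1)(6−9) = (−2)·2·5·(−3) = 60 ≡ 5, so v_2 = 5^{−1} = 9 (mod 11).
  i = 3 (α = 4): (4−8)(4−6)(4−1)(4−9) = (−4)·(−2)·3·(−5) = −120 ≡ 1, so v_3 = 1^{−1} = 1 (mod 11).
  i = 4 (α = 1): (1−8)(1−6)(1−4)(1−9) = (−7)·(−5)·(−3)·(−8) = 840 ≡ 4, so v_4 = 4^{−1} = 3 (mod 11).
  i = 5 (α = 9): (9−8)(9−6)(9−4)(9−1) = 1·3·5·8 = 120 ≡ 10, so v_5 = 10^{−1} = 10 (mod 11).
  v = [10, 9, 1, 3, 10].
Step 2: syndromes of r = [3, 8, 8, 9, 10] (all sums mod 11).
  S_0 = Σ v_i r_i = 10·3 + 9·8 + 1·8 + 3·9 + 10·10 = 237 ≡ 6.
  S_1 = Σ v_i α_i r_i = 10·8·3 + 9·6·8 + 1·4·8 + 3·1·9 + 10·9·10 = 1631 ≡ 3.
  α_i^2 mod 11 = [9, 3, 5, 1, 4].
  S_2 = Σ v_i α_i^2 r_i = 10·9·3 + 9·3·8 + 1·5·8 + 3·1·9 + 10·4·10 = 953 ≡ 7.
  S = (6, 3, 7) ≠ 0, so r is not a codeword (an error is present).
Step 3: locate the error. For a single error e at position i, S_ℓ = v_i·e·α_i^ℓ, so α_err = S_1/S_0.
  S_0^{−1} = 6^{−1} = 2 (mod 11), so α_err = 3·2 = 6 ≡ 6 = α_2. Error position i = 2.
  Consistency check: S_2/S_1 = 7·4 = 28 ≡ 6 = α_err ✓ (single-error assumption holds).
Step 4: error magnitude e = S_0/v_2 = S_0·∏_{j≠2}(α_2 − α_j) = 6·5 = 30 ≡ 8 (mod 11).
Step 5: correct position 2: c_2 = r_2 − e = 8 − 8 ≡ 0 (mod 11). Hence c = [3, 0, 8, 9, 10].
  Check: interpolating c through the α_i gives m(x) = 2 + 7·x (degree < 2) with m(α_i) = c_i for every i, so c is indeed a codeword.


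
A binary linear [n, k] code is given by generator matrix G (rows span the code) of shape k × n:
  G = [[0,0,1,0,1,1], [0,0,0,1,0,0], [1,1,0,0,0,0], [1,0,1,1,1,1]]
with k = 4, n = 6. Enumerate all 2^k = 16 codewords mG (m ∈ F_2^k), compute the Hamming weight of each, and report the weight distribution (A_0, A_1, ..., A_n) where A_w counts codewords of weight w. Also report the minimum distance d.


Weight distribution: A_0 = 1, A_1 = 3, A_2 = 3, A_3 = 2, A_4 = 3, A_5 = 3, A_6 = 1. Minimum distance d = 1.

Enumerate all 2^4 = 16 messages m ∈ F_2^4.
For each, compute codeword c = mG in F_2^6, then tally its weight.
  m = 0000 → c = 000000, weight = 0.
  m = 1000 → c = 001011, weight = 3.
  m = 0100 → c = 000100, weight = 1.
  m = 1100 → c = 001111, weight = 4.
  m = 0010 → c = 110000, weight = 2.
  m = 1010 → c = 111011, weight = 5.
  m = 0110 → c = 110100, weight = 3.
  m = 1110 → c = 111111, weight = 6.
  m = 0001 → c = 101111, weight = 5.
  m = 1001 → c = 100100, weight = 2.
  m = 0101 → c = 101011, weight = 4.
  m = 1101 → c = 100000, weight = 1.
  m = 0011 → c = 011111, weight = 5.
  m = 1011 → c = 010100, weight = 2.
  m = 0111 → c = 011011, weight = 4.
  m = 1111 → c = 010000, weight = 1.
Tally weights:
  weight 0: 1 codewords.
  weight 1: 3 codewords.
  weight 2: 3 codewords.
  weight 3: 2 codewords.
  weight 4: 3 codewords.
  weight 5: 3 codewords.
  weight 6: 1 codewords.
Minimum distance d = smallest w > 0 with A_w > 0 = 1.
Sanity: Σ A_w = 16 = 2^4 = 16 ✓.


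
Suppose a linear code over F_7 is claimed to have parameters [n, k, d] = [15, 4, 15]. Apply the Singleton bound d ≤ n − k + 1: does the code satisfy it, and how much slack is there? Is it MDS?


Singleton RHS = n − k + 1 = 12, slack = -3, bound violated (no such code; not MDS).

Singleton bound: d ≤ n − k + 1.
Here n = 15, k = 4, so n − k + 1 = 12.
Given d = 15, check d ≤ 12: NO.
Slack = (n − k + 1) − d = -3.
The slack is negative: d = 15 exceeds n − k + 1 = 12 by 3, so the Singleton bound is violated and no linear [15, 4, 15]_7 code can exist. In particular it is not MDS (MDS requires d = n − k + 1 exactly).
Description: the claimed parameters are [15, 4, 15]_7; such a code would be impossible (violates the Singleton bound).


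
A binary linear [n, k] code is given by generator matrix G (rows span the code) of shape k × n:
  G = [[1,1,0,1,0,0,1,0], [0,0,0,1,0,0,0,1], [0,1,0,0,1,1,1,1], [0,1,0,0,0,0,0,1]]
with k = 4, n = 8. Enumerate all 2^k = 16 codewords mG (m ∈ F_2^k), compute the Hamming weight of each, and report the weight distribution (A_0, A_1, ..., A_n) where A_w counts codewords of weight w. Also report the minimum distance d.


Weight distribution: A_0 = 1, A_2 = 4, A_3 = 2, A_4 = 3, A_5 = 6. Minimum distance d = 2.

Enumerate all 2^4 = 16 messages m ∈ F_2^4.
For each, compute codeword c = mG in F_2^8, then tally its weight.
  m = 0000 → c = 00000000, weight = 0.
  m = 1000 → c = 11010010, weight = 4.
  m = 0100 → c = 00010001, weight = 2.
  m = 1100 → c = 11000011, weight = 4.
  m = 0010 → c = 01001111, weight = 5.
  m = 1010 → c = 10011101, weight = 5.
  m = 0110 → c = 01011110, weight = 5.
  m = 1110 → c = 10001100, weight = 3.
  m = 0001 → c = 01000001, weight = 2.
  m = 1001 → c = 10010011, weight = 4.
  m = 0101 → c = 01010000, weight = 2.
  m = 1101 → c = 10000010, weight = 2.
  m = 0011 → c = 00001110, weight = 3.
  m = 1011 → c = 11011100, weight = 5.
  m = 0111 → c = 00011111, weight = 5.
  m = 1111 → c = 11001101, weight = 5.
Tally weights:
  weight 0: 1 codewords.
  weight 2: 4 codewords.
  weight 3: 2 codewords.
  weight 4: 3 codewords.
  weight 5: 6 codewords.
Minimum distance d = smallest w > 0 with A_w > 0 = 2.
Sanity: Σ A_w = 16 = 2^4 = 16 ✓.


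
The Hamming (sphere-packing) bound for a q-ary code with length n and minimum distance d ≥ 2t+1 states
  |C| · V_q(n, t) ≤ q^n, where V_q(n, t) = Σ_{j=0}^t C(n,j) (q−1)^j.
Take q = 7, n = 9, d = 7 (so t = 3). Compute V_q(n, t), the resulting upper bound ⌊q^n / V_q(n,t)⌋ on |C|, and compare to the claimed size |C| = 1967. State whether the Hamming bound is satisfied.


V_q(n, t) = 19495, q^n = 40353607, Hamming bound = 2069, |C| = 1967 ≤ bound (satisfied).

Step 1: Compute V_q(n, t) = Σ_{j=0}^3 C(n, j) (q−1)^j.
  j = 0: C(9,0)·(6)^0 = 1·1 = 1.
  j = 1: C(9,1)·(6)^1 = 9·6 = 54.
  j = 2: C(9,2)·(6)^2 = 36·36 = 1296.
  j = 3: C(9,3)·(6)^3 = 84·216 = 18144.
  V_q(n, t) = 1 + 54 + 1296 + 18144 = 19495.
Step 2: q^n = 7^9 = 40353607.
Step 3: Hamming bound ⌊q^n / V_q(n,t)⌋ = ⌊40353607/19495⌋ = 2069.
Step 4: Compare |C| = 1967 to 2069: satisfied.
The claimed |C| lies below the Hamming bound.


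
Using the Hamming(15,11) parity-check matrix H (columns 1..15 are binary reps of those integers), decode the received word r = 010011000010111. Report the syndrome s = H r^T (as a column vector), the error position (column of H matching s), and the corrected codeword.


s = (0, 1, 1, 0)^T, error position = 6, corrected codeword c = 010010000010111

Compute s = H r^T mod 2 one row at a time:
  s_1 = 0 + 0 + 0 + 1 + 0 + 1 + 1 + 1 = 4 ≡ 0 (mod 2).
  s_2 = 0 + 1 + 1 + 0 + 0 + 1 + 1 + 1 = 5 ≡ 1 (mod 2).
  s_3 = 1 + 0 + 1 + 0 + 0 + 1 + 1 + 1 = 5 ≡ 1 (mod 2).
  s_4 = 0 + 0 + 1 + 0 + 0 + 1 + 1 + 1 = 4 ≡ 0 (mod 2).
s = (0, 1, 1, 0)^T — this equals column 6 of H (binary 0110), so error is at position 6.
Correct: flip bit 6 of r = 010011000010111 to get c = 010010000010111.


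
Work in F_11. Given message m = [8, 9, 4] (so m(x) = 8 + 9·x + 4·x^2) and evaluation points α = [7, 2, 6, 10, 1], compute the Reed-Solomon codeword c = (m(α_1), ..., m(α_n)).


c = [3, 9, 8, 3, 10]

Message polynomial: m(x) = 8 + 9·x + 4·x^2 (mod 11).
For each evaluation point α_i, compute m(α_i) mod 11:
  α_1 = 7: Horner steps 4 → 4 → 3, so m(7) = 3.
  α_2 = 2: Horner steps 4 → 6 → 9, so m(2) = 9.
  α_3 = 6: Horner steps 4 → 0 → 8, so m(6) = 8.
  α_4 = 10: Horner steps 4 → 5 → 3, so m(10) = 3.
  α_5 = 1: Horner steps 4 → 2 → 10, so m(1) = 10.
Codeword c = [3, 9, 8, 3, 10] ∈ F_11^5.


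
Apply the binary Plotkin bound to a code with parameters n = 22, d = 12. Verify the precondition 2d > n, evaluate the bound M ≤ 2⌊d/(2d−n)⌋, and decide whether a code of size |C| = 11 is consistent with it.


Plotkin bound M ≤ 12; given |C| = 11 ≤ bound (satisfied).

Check applicability: 2d = 24, n = 22.
2d − n = 2 > 0, so Plotkin applies.
Compute d/(2d−n) = 12/2 ≈ 6.0000.
⌊d/(2d−n)⌋ = 6.
Plotkin bound: M ≤ 2·6 = 12.
Given |C| = 11, check: satisfied.
This |C| is below the Plotkin bound.


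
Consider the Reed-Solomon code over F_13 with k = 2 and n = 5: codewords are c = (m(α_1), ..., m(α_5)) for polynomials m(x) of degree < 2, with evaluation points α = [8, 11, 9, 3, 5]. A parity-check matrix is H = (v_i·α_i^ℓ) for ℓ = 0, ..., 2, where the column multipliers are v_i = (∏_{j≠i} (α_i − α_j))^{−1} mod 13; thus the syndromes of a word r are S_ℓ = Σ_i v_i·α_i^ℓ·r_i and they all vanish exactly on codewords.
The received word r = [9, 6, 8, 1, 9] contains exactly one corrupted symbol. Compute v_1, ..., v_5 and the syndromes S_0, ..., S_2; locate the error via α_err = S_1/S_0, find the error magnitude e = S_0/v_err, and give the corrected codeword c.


S = (3, 2, 10), error at position 5, error magnitude e = 10, c = [9, 6, 8, 1, 12].

Step 1: column multipliers v_i = (∏_{j≠i}(α_i − α_j))^{−1} mod 13.
  i = 1 (α = 8): (8−11)(8−9)(8−3)(8−5) = (−3)·(−1)·5·3 = 45 ≡ 6, so v_1 = 6^{−1} = 11 (mod 13).
  i = 2 (α = 11): (11−8)(11−9)(11−3)(11−5) = 3·2·8·6 = 288 ≡ 2, so v_2 = 2^{−1} = 7 (mod 13).
  i = 3 (α = 9): (9−8)(9−11)(9−3)(9−5) = 1·(−2)·6·4 = −48 ≡ 4, so v_3 = 4^{−1} = 10 (mod 13).
  i = 4 (α = 3): (3−8)(3−11)(3−9)(3−5) = (−5)·(−8)·(−6)·(−2) = 480 ≡ 12, so v_4 = 12^{−1} = 12 (mod 13).
  i = 5 (α = 5): (5−8)(5−11)(5−9)(5−3) = (−3)·(−6)·(−4)·2 = −144 ≡ 12, so v_5 = 12^{−1} = 12 (mod 13).
  v = [11, 7, 10, 12, 12].
Step 2: syndromes of r = [9, 6, 8, 1, 9] (all sums mod 13).
  S_0 = Σ v_i r_i = 11·9 + 7·6 + 10·8 + 12·1 + 12·9 = 341 ≡ 3.
  S_1 = Σ v_i α_i r_i = 11·8·9 + 7·11·6 + 10·9·8 + 12·3·1 + 12·5·9 = 2550 ≡ 2.
  α_i^2 mod 13 = [12, 4, 3, 9, 12].
  S_2 = Σ v_i α_i^2 r_i = 11·12·9 + 7·4·6 + 10·3·8 + 12·9·1 + 12·12·9 = 3000 ≡ 10.
  S = (3, 2, 10) ≠ 0, so r is not a codeword (an error is present).
Step 3: locate the error. For a single error e at position i, S_ℓ = v_i·e·α_i^ℓ, so α_err = S_1/S_0.
  S_0^{−1} = 3^{−1} = 9 (mod 13), so α_err = 2·9 = 18 ≡ 5 = α_5. Error position i = 5.
  Consistency check: S_2/S_1 = 10·7 = 70 ≡ 5 = α_err ✓ (single-error assumption holds).
Step 4: error magnitude e = S_0/v_5 = S_0·∏_{j≠5}(α_5 − α_j) = 3·12 = 36 ≡ 10 (mod 13).
Step 5: correct position 5: c_5 = r_5 − e = 9 − 10 ≡ 12 (mod 13). Hence c = [9, 6, 8, 1, 12].
  Check: interpolating c through the α_i gives m(x) = 4 + 12·x (degree < 2) with m(α_i) = c_i for every i, so c is indeed a codeword.


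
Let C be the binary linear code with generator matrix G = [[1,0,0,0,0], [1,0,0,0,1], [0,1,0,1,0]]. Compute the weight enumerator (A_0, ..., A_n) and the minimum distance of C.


Weight distribution: A_0 = 1, A_1 = 2, A_2 = 2, A_3 = 2, A_4 = 1. Minimum distance d = 1.

Enumerate all 2^3 = 8 messages m ∈ F_2^3.
For each, compute codeword c = mG in F_2^5, then tally its weight.
  m = 000 → c = 00000, weight = 0.
  m = 100 → c = 10000, weight = 1.
  m = 010 → c = 10001, weight = 2.
  m = 110 → c = 00001, weight = 1.
  m = 001 → c = 01010, weight = 2.
  m = 101 → c = 11010, weight = 3.
  m = 011 → c = 11011, weight = 4.
  m = 111 → c = 01011, weight = 3.
Tally weights:
  weight 0: 1 codewords.
  weight 1: 2 codewords.
  weight 2: 2 codewords.
  weight 3: 2 codewords.
  weight 4: 1 codewords.
Minimum distance d = smallest w > 0 with A_w > 0 = 1.
Sanity: Σ A_w = 8 = 2^3 = 8 ✓.


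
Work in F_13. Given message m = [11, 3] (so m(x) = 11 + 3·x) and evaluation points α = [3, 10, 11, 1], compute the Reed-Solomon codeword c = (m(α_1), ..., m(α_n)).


c = [7, 2, 5, 1]

Message polynomial: m(x) = 11 + 3·x (mod 13).
For each evaluation point α_i, compute m(α_i) mod 13:
  α_1 = 3: Horner steps 3 → 7, so m(3) = 7.
  α_2 = 10: Horner steps 3 → 2, so m(10) = 2.
  α_3 = 11: Horner steps 3 → 5, so m(11) = 5.
  α_4 = 1: Horner steps 3 → 1, so m(1) = 1.
Codeword c = [7, 2, 5, 1] ∈ F_13^4.


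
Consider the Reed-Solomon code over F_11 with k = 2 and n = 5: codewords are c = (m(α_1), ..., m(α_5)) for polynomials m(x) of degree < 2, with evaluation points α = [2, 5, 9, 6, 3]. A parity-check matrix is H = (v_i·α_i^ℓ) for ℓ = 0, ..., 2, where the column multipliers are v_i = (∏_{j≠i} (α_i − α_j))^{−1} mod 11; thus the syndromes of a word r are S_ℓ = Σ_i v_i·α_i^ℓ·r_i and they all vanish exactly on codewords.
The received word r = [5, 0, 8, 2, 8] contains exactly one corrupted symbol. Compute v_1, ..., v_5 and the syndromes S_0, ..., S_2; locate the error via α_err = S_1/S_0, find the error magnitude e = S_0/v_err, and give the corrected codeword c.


S = (7, 10, 8), error at position 5, error magnitude e = 1, c = [5, 0, 8, 2, 7].

Step 1: column multipliers v_i = (∏_{j≠i}(α_i − α_j))^{−1} mod 11.
  i = 1 (α = 2): (2−5)(2−9)(2−6)(2−3) = (−3)·(−7)·(−4)·(−1) = 84 ≡ 7, so v_1 = 7^{−1} = 8 (mod 11).
  i = 2 (α = 5): (5−2)(5−9)(5−6)(5−3) = 3·(−4)·(−1)·2 = 24 ≡ 2, so v_2 = 2^{−1} = 6 (mod 11).
  i = 3 (α = 9): (9−2)(9−5)(9−6)(9−3) = 7·4·3·6 = 504 ≡ 9, so v_3 = 9^{−1} = 5 (mod 11).
  i = 4 (α = 6): (6−2)(6−5)(6−9)(6−3) = 4·1·(−3)·3 = −36 ≡ 8, so v_4 = 8^{−1} = 7 (mod 11).
  i = 5 (α = 3): (3−2)(3−5)(3−9)(3−6) = 1·(−2)·(−6)·(−3) = −36 ≡ 8, so v_5 = 8^{−1} = 7 (mod 11).
  v = [8, 6, 5, 7, 7].
Step 2: syndromes of r = [5, 0, 8, 2, 8] (all sums mod 11).
  S_0 = Σ v_i r_i = 8·5 + 6·0 + 5·8 + 7·2 + 7·8 = 150 ≡ 7.
  S_1 = Σ v_i α_i r_i = 8·2·5 + 6·5·0 + 5·9·8 + 7·6·2 + 7·3·8 = 692 ≡ 10.
  α_i^2 mod 11 = [4, 3, 4, 3, 9].
  S_2 = Σ v_i α_i^2 r_i = 8·4·5 + 6·3·0 + 5·4·8 + 7·3·2 + 7·9·8 = 866 ≡ 8.
  S = (7, 10, 8) ≠ 0, so r is not a codeword (an error is present).
Step 3: locate the error. For a single error e at position i, S_ℓ = v_i·e·α_i^ℓ, so α_err = S_1/S_0.
  S_0^{−1} = 7^{−1} = 8 (mod 11), so α_err = 10·8 = 80 ≡ 3 = α_5. Error position i = 5.
  Consistency check: S_2/S_1 = 8·10 = 80 ≡ 3 = α_err ✓ (single-error assumption holds).
Step 4: error magnitude e = S_0/v_5 = S_0·∏_{j≠5}(α_5 − α_j) = 7·8 = 56 ≡ 1 (mod 11).
Step 5: correct position 5: c_5 = r_5 − e = 8 − 1 ≡ 7 (mod 11). Hence c = [5, 0, 8, 2, 7].
  Check: interpolating c through the α_i gives m(x) = 1 + 2·x (degree < 2) with m(α_i) = c_i for every i, so c is indeed a codeword.


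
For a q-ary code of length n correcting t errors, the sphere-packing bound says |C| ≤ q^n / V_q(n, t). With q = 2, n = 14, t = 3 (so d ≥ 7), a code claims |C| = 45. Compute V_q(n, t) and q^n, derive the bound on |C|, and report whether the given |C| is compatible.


V_q(n, t) = 470, q^n = 16384, Hamming bound = 34, |C| = 45 > bound (violated).

Step 1: Compute V_q(n, t) = Σ_{j=0}^3 C(n, j) (q−1)^j.
  j = 0: C(14,0)·(1)^0 = 1·1 = 1.
  j = 1: C(14,1)·(1)^1 = 14·1 = 14.
  j = 2: C(14,2)·(1)^2 = 91·1 = 91.
  j = 3: C(14,3)·(1)^3 = 364·1 = 364.
  V_q(n, t) = 1 + 14 + 91 + 364 = 470.
Step 2: q^n = 2^14 = 16384.
Step 3: Hamming bound ⌊q^n / V_q(n,t)⌋ = ⌊16384/470⌋ = 34.
Step 4: Compare |C| = 45 to 34: violated.
The claimed |C| lies above the Hamming bound, so no 2-ary code of length 14 with d ≥ 7 can have 45 codewords.


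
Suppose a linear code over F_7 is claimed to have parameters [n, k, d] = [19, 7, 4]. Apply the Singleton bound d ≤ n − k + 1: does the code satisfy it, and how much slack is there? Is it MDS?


Singleton RHS = n − k + 1 = 13, slack = 9, bound satisfied, not MDS.

Singleton bound: d ≤ n − k + 1.
Here n = 19, k = 7, so n − k + 1 = 13.
Given d = 4, check d ≤ 13: YES.
Slack = (n − k + 1) − d = 9.
The code is NOT MDS (slack = 9 > 0).
Description: the claimed parameters are [19, 7, 4]_7; such a code would be non-MDS.


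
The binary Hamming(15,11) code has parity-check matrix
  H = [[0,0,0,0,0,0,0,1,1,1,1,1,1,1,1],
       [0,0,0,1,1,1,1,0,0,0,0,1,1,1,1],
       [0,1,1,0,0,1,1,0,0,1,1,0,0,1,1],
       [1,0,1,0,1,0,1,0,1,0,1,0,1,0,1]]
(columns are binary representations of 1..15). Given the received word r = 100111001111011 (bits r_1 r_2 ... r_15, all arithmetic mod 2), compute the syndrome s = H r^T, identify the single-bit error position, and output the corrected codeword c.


s = (0, 0, 1, 1)^T, error position = 3, corrected codeword c = 101111001111011

Compute s = H r^T mod 2 one row at a time:
  s_1 = 0 + 1 + 1 + 1 + 1 + 0 + 1 + 1 = 6 ≡ 0 (mod 2).
  s_2 = 1 + 1 + 1 + 0 + 1 + 0 + 1 + 1 = 6 ≡ 0 (mod 2).
  s_3 = 0 + 0 + 1 + 0 + 1 + 1 + 1 + 1 = 5 ≡ 1 (mod 2).
  s_4 = 1 + 0 + 1 + 0 + 1 + 1 + 0 + 1 = 5 ≡ 1 (mod 2).
s = (0, 0, 1, 1)^T — this equals column 3 of H (binary 0011), so error is at position 3.
Correct: flip bit 3 of r = 100111001111011 to get c = 101111001111011.


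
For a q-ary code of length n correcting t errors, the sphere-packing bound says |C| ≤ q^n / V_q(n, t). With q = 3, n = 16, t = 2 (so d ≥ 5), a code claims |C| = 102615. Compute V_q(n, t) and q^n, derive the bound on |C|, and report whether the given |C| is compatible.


V_q(n, t) = 513, q^n = 43046721, Hamming bound = 83911, |C| = 102615 > bound (violated).

Step 1: Compute V_q(n, t) = Σ_{j=0}^2 C(n, j) (q−1)^j.
  j = 0: C(16,0)·(2)^0 = 1·1 = 1.
  j = 1: C(16,1)·(2)^1 = 16·2 = 32.
  j = 2: C(16,2)·(2)^2 = 120·4 = 480.
  V_q(n, t) = 1 + 32 + 480 = 513.
Step 2: q^n = 3^16 = 43046721.
Step 3: Hamming bound ⌊q^n / V_q(n,t)⌋ = ⌊43046721/513⌋ = 83911.
Step 4: Compare |C| = 102615 to 83911: violated.
The claimed |C| lies above the Hamming bound, so no 3-ary code of length 16 with d ≥ 5 can have 102615 codewords.


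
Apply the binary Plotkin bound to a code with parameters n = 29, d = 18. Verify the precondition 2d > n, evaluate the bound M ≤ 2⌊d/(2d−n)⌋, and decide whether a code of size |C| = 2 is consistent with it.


Plotkin bound M ≤ 4; given |C| = 2 ≤ bound (satisfied).

Check applicability: 2d = 36, n = 29.
2d − n = 7 > 0, so Plotkin applies.
Compute d/(2d−n) = 18/7 ≈ 2.5714.
⌊d/(2d−n)⌋ = 2.
Plotkin bound: M ≤ 2·2 = 4.
Given |C| = 2, check: satisfied.
This |C| is below the Plotkin bound.


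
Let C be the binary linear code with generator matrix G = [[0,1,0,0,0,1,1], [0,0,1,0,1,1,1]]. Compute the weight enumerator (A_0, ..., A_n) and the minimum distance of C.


Weight distribution: A_0 = 1, A_3 = 2, A_4 = 1. Minimum distance d = 3.

Enumerate all 2^2 = 4 messages m ∈ F_2^2.
For each, compute codeword c = mG in F_2^7, then tally its weight.
  m = 00 → c = 0000000, weight = 0.
  m = 10 → c = 0100011, weight = 3.
  m = 01 → c = 0010111, weight = 4.
  m = 11 → c = 0110100, weight = 3.
Tally weights:
  weight 0: 1 codewords.
  weight 3: 2 codewords.
  weight 4: 1 codewords.
Minimum distance d = smallest w > 0 with A_w > 0 = 3.
Sanity: Σ A_w = 4 = 2^2 = 4 ✓.


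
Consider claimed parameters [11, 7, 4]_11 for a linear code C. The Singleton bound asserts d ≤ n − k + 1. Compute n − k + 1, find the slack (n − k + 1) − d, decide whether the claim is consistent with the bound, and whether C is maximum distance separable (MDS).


Singleton RHS = n − k + 1 = 5, slack = 1, bound satisfied, not MDS.

Singleton bound: d ≤ n − k + 1.
Here n = 11, k = 7, so n − k + 1 = 5.
Given d = 4, check d ≤ 5: YES.
Slack = (n − k + 1) − d = 1.
The code is NOT MDS (slack = 1 > 0).
Description: the claimed parameters are [11, 7, 4]_11; such a code would be non-MDS.


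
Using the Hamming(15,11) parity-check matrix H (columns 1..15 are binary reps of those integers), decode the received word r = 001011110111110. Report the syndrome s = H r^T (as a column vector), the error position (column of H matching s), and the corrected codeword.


s = (0, 0, 0, 1)^T, error position = 1, corrected codeword c = 101011110111110

Compute s = H r^T mod 2 one row at a time:
  s_1 = 1 + 0 + 1 + 1 + 1 + 1 + 1 + 0 = 6 ≡ 0 (mod 2).
  s_2 = 0 + 1 + 1 + 1 + 1 + 1 + 1 + 0 = 6 ≡ 0 (mod 2).
  s_3 = 0 + 1 + 1 + 1 + 1 + 1 + 1 + 0 = 6 ≡ 0 (mod 2).
  s_4 = 0 + 1 + 1 + 1 + 0 + 1 + 1 + 0 = 5 ≡ 1 (mod 2).
s = (0, 0, 0, 1)^T — this equals column 1 of H (binary 0001), so error is at position 1.
Correct: flip bit 1 of r = 001011110111110 to get c = 101011110111110.


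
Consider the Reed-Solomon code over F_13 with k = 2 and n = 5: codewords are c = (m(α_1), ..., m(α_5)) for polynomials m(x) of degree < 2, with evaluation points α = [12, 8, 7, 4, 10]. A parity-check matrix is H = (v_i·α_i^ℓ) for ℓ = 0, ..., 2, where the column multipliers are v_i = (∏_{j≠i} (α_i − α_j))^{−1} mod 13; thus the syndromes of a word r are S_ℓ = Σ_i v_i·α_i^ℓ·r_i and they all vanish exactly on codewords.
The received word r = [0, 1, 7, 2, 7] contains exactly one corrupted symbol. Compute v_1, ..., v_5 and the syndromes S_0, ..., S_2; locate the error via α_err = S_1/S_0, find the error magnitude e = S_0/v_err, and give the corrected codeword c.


S = (5, 9, 11), error at position 3, error magnitude e = 9, c = [0, 1, 11, 2, 7].

Step 1: column multipliers v_i = (∏_{j≠i}(α_i − α_j))^{−1} mod 13.
  i = 1 (α = 12): (12−8)(12−7)(12−4)(12−10) = 4·5·8·2 = 320 ≡ 8, so v_1 = 8^{−1} = 5 (mod 13).
  i = 2 (α = 8): (8−12)(8−7)(8−4)(8−10) = (−4)·1·4·(−2) = 32 ≡ 6, so v_2 = 6^{−1} = 11 (mod 13).
  i = 3 (α = 7): (7−12)(7−8)(7−4)(7−10) = (−5)·(−1)·3·(−3) = −45 ≡ 7, so v_3 = 7^{−1} = 2 (mod 13).
  i = 4 (α = 4): (4−12)(4−8)(4−7)(4−10) = (−8)·(−4)·(−3)·(−6) = 576 ≡ 4, so v_4 = 4^{−1} = 10 (mod 13).
  i = 5 (α = 10): (10−12)(10−8)(10−7)(10−4) = (−2)·2·3·6 = −72 ≡ 6, so v_5 = 6^{−1} = 11 (mod 13).
  v = [5, 11, 2, 10, 11].
Step 2: syndromes of r = [0, 1, 7, 2, 7] (all sums mod 13).
  S_0 = Σ v_i r_i = 5·0 + 11·1 + 2·7 + 10·2 + 11·7 = 122 ≡ 5.
  S_1 = Σ v_i α_i r_i = 5·12·0 + 11·8·1 + 2·7·7 + 10·4·2 + 11·10·7 = 1036 ≡ 9.
  α_i^2 mod 13 = [1, 12, 10, 3, 9].
  S_2 = Σ v_i α_i^2 r_i = 5·1·0 + 11·12·1 + 2·10·7 + 10·3·2 + 11·9·7 = 1025 ≡ 11.
  S = (5, 9, 11) ≠ 0, so r is not a codeword (an error is present).
Step 3: locate the error. For a single error e at position i, S_ℓ = v_i·e·α_i^ℓ, so α_err = S_1/S_0.
  S_0^{−1} = 5^{−1} = 8 (mod 13), so α_err = 9·8 = 72 ≡ 7 = α_3. Error position i = 3.
  Consistency check: S_2/S_1 = 11·3 = 33 ≡ 7 = α_err ✓ (single-error assumption holds).
Step 4: error magnitude e = S_0/v_3 = S_0·∏_{j≠3}(α_3 − α_j) = 5·7 = 35 ≡ 9 (mod 13).
Step 5: correct position 3: c_3 = r_3 − e = 7 − 9 ≡ 11 (mod 13). Hence c = [0, 1, 11, 2, 7].
  Check: interpolating c through the α_i gives m(x) = 3 + 3·x (degree < 2) with m(α_i) = c_i for every i, so c is indeed a codeword.


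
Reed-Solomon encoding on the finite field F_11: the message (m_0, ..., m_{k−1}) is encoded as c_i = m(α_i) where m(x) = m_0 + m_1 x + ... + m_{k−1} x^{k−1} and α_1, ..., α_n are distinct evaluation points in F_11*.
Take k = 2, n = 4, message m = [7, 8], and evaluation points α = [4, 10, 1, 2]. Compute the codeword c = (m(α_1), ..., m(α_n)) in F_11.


c = [6, 10, 4, 1]

Message polynomial: m(x) = 7 + 8·x (mod 11).
For each evaluation point α_i, compute m(α_i) mod 11:
  α_1 = 4: Horner steps 8 → 6, so m(4) = 6.
  α_2 = 10: Horner steps 8 → 10, so m(10) = 10.
  α_3 = 1: Horner steps 8 → 4, so m(1) = 4.
  α_4 = 2: Horner steps 8 → 1, so m(2) = 1.
Codeword c = [6, 10, 4, 1] ∈ F_11^4.


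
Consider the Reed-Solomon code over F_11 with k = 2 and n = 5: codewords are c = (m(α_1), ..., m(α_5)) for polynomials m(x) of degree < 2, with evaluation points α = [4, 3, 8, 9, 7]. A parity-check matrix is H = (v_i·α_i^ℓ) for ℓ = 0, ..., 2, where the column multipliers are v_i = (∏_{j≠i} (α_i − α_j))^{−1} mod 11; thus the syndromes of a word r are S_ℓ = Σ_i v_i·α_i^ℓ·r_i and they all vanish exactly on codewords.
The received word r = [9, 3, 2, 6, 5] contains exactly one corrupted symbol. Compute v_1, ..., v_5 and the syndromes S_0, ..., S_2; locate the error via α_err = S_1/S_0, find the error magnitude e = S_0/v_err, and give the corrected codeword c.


S = (1, 8, 9), error at position 3, error magnitude e = 2, c = [9, 3, 0, 6, 5].

Step 1: column multipliers v_i = (∏_{j≠i}(α_i − α_j))^{−1} mod 11.
  i = 1 (α = 4): (4−3)(4−8)(4−9)(4−7) = 1·(−4)·(−5)·(−3) = −60 ≡ 6, so v_1 = 6^{−1} = 2 (mod 11).
  i = 2 (α = 3): (3−4)(3−8)(3−9)(3−7) = (−1)·(−5)·(−6)·(−4) = 120 ≡ 10, so v_2 = 10^{−1} = 10 (mod 11).
  i = 3 (α = 8): (8−4)(8−3)(8−9)(8−7) = 4·5·(−1)·1 = −20 ≡ 2, so v_3 = 2^{−1} = 6 (mod 11).
  i = 4 (α = 9): (9−4)(9−3)(9−8)(9−7) = 5·6·1·2 = 60 ≡ 5, so v_4 = 5^{−1} = 9 (mod 11).
  i = 5 (α = 7): (7−4)(7−3)(7−8)(7−9) = 3·4·(−1)·(−2) = 24 ≡ 2, so v_5 = 2^{−1} = 6 (mod 11).
  v = [2, 10, 6, 9, 6].
Step 2: syndromes of r = [9, 3, 2, 6, 5] (all sums mod 11).
  S_0 = Σ v_i r_i = 2·9 + 10·3 + 6·2 + 9·6 + 6·5 = 144 ≡ 1.
  S_1 = Σ v_i α_i r_i = 2·4·9 + 10·3·3 + 6·8·2 + 9·9·6 + 6·7·5 = 954 ≡ 8.
  α_i^2 mod 11 = [5, 9, 9, 4, 5].
  S_2 = Σ v_i α_i^2 r_i = 2·5·9 + 10·9·3 + 6·9·2 + 9·4·6 + 6·5·5 = 834 ≡ 9.
  S = (1, 8, 9) ≠ 0, so r is not a codeword (an error is present).
Step 3: locate the error. For a single error e at position i, S_ℓ = v_i·e·α_i^ℓ, so α_err = S_1/S_0.
  S_0^{−1} = 1^{−1} = 1 (mod 11), so α_err = 8·1 = 8 ≡ 8 = α_3. Error position i = 3.
  Consistency check: S_2/S_1 = 9·7 = 63 ≡ 8 = α_err ✓ (single-error assumption holds).
Step 4: error magnitude e = S_0/v_3 = S_0·∏_{j≠3}(α_3 − α_j) = 1·2 = 2 ≡ 2 (mod 11).
Step 5: correct position 3: c_3 = r_3 − e = 2 − 2 ≡ 0 (mod 11). Hence c = [9, 3, 0, 6, 5].
  Check: interpolating c through the α_i gives m(x) = 7 + 6·x (degree < 2) with m(α_i) = c_i for every i, so c is indeed a codeword.


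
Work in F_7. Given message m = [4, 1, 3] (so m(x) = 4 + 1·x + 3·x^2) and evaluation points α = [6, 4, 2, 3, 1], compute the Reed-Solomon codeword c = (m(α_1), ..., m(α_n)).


c = [6, 0, 4, 6, 1]

Message polynomial: m(x) = 4 + 1·x + 3·x^2 (mod 7).
For each evaluation point α_i, compute m(α_i) mod 7:
  α_1 = 6: Horner steps 3 → 5 → 6, so m(6) = 6.
  α_2 = 4: Horner steps 3 → 6 → 0, so m(4) = 0.
  α_3 = 2: Horner steps 3 → 0 → 4, so m(2) = 4.
  α_4 = 3: Horner steps 3 → 3 → 6, so m(3) = 6.
  α_5 = 1: Horner steps 3 → 4 → 1, so m(1) = 1.
Codeword c = [6, 0, 4, 6, 1] ∈ F_7^5.


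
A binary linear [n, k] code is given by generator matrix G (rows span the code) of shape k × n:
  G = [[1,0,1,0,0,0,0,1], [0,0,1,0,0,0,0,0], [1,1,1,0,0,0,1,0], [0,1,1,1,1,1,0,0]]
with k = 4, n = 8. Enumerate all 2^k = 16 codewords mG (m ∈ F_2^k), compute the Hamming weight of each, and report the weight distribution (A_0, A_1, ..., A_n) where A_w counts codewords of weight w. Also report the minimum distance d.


Weight distribution: A_0 = 1, A_1 = 1, A_2 = 1, A_3 = 3, A_4 = 3, A_5 = 3, A_6 = 3, A_7 = 1. Minimum distance d = 1.

Enumerate all 2^4 = 16 messages m ∈ F_2^4.
For each, compute codeword c = mG in F_2^8, then tally its weight.
  m = 0000 → c = 00000000, weight = 0.
  m = 1000 → c = 10100001, weight = 3.
  m = 0100 → c = 00100000, weight = 1.
  m = 1100 → c = 10000001, weight = 2.
  m = 0010 → c = 11100010, weight = 4.
  m = 1010 → c = 01000011, weight = 3.
  m = 0110 → c = 11000010, weight = 3.
  m = 1110 → c = 01100011, weight = 4.
  m = 0001 → c = 01111100, weight = 5.
  m = 1001 → c = 11011101, weight = 6.
  m = 0101 → c = 01011100, weight = 4.
  m = 1101 → c = 11111101, weight = 7.
  m = 0011 → c = 10011110, weight = 5.
  m = 1011 → c = 00111111, weight = 6.
  m = 0111 → c = 10111110, weight = 6.
  m = 1111 → c = 00011111, weight = 5.
Tally weights:
  weight 0: 1 codewords.
  weight 1: 1 codewords.
  weight 2: 1 codewords.
  weight 3: 3 codewords.
  weight 4: 3 codewords.
  weight 5: 3 codewords.
  weight 6: 3 codewords.
  weight 7: 1 codewords.
Minimum distance d = smallest w > 0 with A_w > 0 = 1.
Sanity: Σ A_w = 16 = 2^4 = 16 ✓.
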